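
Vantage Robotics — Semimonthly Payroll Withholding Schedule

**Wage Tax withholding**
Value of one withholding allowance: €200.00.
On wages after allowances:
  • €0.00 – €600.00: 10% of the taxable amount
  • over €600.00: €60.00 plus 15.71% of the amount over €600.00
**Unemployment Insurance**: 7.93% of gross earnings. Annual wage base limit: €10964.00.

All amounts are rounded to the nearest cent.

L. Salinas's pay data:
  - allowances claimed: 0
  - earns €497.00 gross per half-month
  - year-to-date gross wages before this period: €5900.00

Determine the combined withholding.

€89.11

Wage Tax: taxable = €497.00
  10% × €497.00 = €49.70
Unemployment Insurance: 7.93% × €497.00 = €39.41
Total: €49.70 + €39.41 = €89.11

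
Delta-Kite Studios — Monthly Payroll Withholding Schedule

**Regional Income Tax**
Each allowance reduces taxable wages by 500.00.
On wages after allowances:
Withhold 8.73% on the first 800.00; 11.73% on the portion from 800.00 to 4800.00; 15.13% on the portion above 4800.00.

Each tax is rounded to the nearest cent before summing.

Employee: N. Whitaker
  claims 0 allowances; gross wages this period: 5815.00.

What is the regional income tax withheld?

692.61

Regional Income Tax: taxable = 5815.00
  539.04 + 15.13% × (5815.00 − 4800.00) = 539.04 + 15.13% × 1015.00 = 692.61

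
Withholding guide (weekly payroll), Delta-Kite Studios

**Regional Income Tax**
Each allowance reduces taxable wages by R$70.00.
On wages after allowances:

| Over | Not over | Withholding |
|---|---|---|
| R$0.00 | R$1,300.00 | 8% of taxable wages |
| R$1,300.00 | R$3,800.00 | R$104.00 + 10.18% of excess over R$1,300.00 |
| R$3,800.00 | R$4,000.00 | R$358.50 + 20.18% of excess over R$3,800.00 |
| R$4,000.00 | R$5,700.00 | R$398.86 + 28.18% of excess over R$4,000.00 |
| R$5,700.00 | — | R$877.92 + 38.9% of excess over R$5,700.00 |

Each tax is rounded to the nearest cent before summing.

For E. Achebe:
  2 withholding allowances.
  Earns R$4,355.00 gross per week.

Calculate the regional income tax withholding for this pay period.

Regional Income Tax: taxable = R$4,355.00 − 2×R$70.00 = R$4,215.00
  R$398.86 + 28.18% × (R$4,215.00 − R$4,000.00) = R$398.86 + 28.18% × R$215.00 = R$459.45

R$459.45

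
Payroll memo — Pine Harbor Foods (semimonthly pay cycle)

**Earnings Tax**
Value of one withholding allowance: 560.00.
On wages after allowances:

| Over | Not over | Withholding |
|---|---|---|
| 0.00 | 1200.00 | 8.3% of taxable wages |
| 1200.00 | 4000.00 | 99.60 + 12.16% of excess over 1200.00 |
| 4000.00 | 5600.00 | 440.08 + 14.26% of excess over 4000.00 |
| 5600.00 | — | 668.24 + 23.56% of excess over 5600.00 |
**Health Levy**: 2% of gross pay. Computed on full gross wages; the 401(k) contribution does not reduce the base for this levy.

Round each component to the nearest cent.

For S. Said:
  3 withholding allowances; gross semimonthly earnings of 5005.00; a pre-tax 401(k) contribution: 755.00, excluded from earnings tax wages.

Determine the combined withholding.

Earnings Tax: taxable = 5005.00 − 755.00 − 3×560.00 = 2570.00
  99.60 + 12.16% × (2570.00 − 1200.00) = 99.60 + 12.16% × 1370.00 = 266.19
Health Levy: 2% × 5005.00 = 100.10
Total: 266.19 + 100.10 = 366.29

366.29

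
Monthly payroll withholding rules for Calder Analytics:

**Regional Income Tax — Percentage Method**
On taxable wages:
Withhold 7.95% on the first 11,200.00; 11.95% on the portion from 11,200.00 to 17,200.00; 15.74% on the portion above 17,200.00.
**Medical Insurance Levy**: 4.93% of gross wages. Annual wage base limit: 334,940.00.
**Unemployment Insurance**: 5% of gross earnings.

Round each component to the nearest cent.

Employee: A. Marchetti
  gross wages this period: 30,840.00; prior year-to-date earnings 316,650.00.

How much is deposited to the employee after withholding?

24,641.96

Regional Income Tax: taxable = 30,840.00
  1,607.40 + 15.74% × (30,840.00 − 17,200.00) = 1,607.40 + 15.74% × 13,640.00 = 3,754.34
Medical Insurance Levy: cap 334,940.00 − YTD 316,650.00 = 18,290.00 subject; 4.93% × 18,290.00 = 901.70
Unemployment Insurance: 5% × 30,840.00 = 1,542.00
Total withheld: 3,754.34 + 901.70 + 1,542.00 = 6,198.04
Net pay: 30,840.00 − 6,198.04 = 24,641.96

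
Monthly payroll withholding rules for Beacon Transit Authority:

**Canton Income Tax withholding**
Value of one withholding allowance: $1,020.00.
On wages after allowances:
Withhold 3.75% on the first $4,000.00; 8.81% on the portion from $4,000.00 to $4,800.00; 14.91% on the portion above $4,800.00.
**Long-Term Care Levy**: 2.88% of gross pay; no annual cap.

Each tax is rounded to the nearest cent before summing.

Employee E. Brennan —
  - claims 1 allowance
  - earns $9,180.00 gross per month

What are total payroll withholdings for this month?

$985.84

Canton Income Tax: taxable = $9,180.00 − 1×$1,020.00 = $8,160.00
  $220.48 + 14.91% × ($8,160.00 − $4,800.00) = $220.48 + 14.91% × $3,360.00 = $721.46
Long-Term Care Levy: 2.88% × $9,180.00 = $264.38
Total: $721.46 + $264.38 = $985.84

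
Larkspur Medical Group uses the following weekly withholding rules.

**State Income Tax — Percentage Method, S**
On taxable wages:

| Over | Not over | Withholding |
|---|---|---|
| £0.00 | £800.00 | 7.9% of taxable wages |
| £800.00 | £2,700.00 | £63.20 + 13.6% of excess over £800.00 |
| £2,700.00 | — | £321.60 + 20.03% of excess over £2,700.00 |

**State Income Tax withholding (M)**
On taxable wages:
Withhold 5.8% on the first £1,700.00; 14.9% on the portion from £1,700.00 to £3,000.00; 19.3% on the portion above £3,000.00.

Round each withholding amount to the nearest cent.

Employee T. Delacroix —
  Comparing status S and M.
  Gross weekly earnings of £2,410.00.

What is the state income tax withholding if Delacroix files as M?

State Income Tax (M): taxable = £2,410.00
  £98.60 + 14.9% × (£2,410.00 − £1,700.00) = £98.60 + 14.9% × £710.00 = £204.39

£204.39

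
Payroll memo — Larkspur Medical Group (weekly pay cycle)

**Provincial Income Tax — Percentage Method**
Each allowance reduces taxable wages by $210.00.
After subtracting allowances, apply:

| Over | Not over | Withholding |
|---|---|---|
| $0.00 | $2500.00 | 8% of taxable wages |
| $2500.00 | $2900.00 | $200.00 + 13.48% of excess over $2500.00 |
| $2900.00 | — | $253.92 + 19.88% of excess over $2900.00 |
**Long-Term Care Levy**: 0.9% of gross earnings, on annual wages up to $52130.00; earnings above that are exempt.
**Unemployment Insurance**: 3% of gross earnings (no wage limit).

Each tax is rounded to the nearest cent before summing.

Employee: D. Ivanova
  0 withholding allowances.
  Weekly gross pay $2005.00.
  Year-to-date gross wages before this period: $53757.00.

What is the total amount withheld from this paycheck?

Provincial Income Tax: taxable = $2005.00
  8% × $2005.00 = $160.40
Long-Term Care Levy: YTD $53757.00 ≥ cap $52130.00 → $0.00
Unemployment Insurance: 3% × $2005.00 = $60.15
Total: $160.40 + $0.00 + $60.15 = $220.55

$220.55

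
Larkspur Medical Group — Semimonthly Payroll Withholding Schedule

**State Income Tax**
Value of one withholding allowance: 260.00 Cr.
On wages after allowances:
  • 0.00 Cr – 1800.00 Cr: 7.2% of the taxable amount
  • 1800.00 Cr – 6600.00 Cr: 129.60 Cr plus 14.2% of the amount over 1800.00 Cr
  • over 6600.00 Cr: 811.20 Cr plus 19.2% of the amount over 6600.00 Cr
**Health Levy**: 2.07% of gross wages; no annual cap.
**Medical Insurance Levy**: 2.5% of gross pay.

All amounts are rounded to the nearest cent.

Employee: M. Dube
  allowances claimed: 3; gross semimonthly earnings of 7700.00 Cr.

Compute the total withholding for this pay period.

1224.53 Cr

State Income Tax: taxable = 7700.00 Cr − 3×260.00 Cr = 6920.00 Cr
  811.20 Cr + 19.2% × (6920.00 Cr − 6600.00 Cr) = 811.20 Cr + 19.2% × 320.00 Cr = 872.64 Cr
Health Levy: 2.07% × 7700.00 Cr = 159.39 Cr
Medical Insurance Levy: 2.5% × 7700.00 Cr = 192.50 Cr
Total: 872.64 Cr + 159.39 Cr + 192.50 Cr = 1224.53 Cr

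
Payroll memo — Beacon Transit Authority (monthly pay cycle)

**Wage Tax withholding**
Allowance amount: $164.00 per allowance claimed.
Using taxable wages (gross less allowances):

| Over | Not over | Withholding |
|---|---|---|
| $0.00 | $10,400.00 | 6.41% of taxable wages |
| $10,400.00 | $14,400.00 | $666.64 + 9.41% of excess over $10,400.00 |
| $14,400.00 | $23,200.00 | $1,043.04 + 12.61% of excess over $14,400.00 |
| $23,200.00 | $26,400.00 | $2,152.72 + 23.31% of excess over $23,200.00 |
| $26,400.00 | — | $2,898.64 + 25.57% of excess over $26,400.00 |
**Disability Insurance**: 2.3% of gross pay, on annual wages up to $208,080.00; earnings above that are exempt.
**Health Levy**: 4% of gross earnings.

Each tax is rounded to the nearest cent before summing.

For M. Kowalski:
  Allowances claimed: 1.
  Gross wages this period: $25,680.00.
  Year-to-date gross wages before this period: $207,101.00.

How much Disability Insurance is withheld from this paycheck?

Disability Insurance: cap $208,080.00 − YTD $207,101.00 = $979.00 subject; 2.3% × $979.00 = $22.52

$22.52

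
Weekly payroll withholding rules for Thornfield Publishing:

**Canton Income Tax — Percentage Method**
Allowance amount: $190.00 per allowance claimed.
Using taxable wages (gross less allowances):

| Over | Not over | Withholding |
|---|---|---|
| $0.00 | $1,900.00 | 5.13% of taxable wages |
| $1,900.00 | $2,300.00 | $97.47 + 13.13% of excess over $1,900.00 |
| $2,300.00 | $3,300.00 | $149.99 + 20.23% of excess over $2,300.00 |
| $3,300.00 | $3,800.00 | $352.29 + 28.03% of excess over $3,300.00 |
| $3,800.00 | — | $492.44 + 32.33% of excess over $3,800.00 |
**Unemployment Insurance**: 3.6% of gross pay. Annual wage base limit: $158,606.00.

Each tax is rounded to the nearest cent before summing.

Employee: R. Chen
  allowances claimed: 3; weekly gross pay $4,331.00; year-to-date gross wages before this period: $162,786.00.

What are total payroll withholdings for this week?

$481.51

Canton Income Tax: taxable = $4,331.00 − 3×$190.00 = $3,761.00
  $352.29 + 28.03% × ($3,761.00 − $3,300.00) = $352.29 + 28.03% × $461.00 = $481.51
Unemployment Insurance: YTD $162,786.00 ≥ cap $158,606.00 → $0.00
Total: $481.51 + $0.00 = $481.51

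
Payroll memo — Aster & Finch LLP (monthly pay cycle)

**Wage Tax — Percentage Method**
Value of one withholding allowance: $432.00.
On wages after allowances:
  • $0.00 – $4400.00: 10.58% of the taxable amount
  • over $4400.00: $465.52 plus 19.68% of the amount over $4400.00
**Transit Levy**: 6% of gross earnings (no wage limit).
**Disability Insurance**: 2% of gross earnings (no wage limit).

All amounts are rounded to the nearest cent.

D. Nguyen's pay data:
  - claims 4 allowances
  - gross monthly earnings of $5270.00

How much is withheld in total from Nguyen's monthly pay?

$796.34

Wage Tax: taxable = $5270.00 − 4×$432.00 = $3542.00
  10.58% × $3542.00 = $374.74
Transit Levy: 6% × $5270.00 = $316.20
Disability Insurance: 2% × $5270.00 = $105.40
Total: $374.74 + $316.20 + $105.40 = $796.34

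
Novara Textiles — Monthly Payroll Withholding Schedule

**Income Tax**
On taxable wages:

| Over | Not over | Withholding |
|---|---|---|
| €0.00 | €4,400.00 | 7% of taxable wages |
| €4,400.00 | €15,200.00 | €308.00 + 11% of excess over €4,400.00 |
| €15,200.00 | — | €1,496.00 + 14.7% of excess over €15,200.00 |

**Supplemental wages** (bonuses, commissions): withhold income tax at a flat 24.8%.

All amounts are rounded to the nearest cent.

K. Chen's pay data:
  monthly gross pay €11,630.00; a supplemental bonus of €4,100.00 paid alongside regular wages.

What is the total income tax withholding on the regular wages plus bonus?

Income Tax: taxable = €11,630.00
  €308.00 + 11% × (€11,630.00 − €4,400.00) = €308.00 + 11% × €7,230.00 = €1,103.30
Supplemental (24.8% flat on bonus): 24.8% × €4,100.00 = €1,016.80
Total income tax: €1,103.30 + €1,016.80 = €2,120.10

€2,120.10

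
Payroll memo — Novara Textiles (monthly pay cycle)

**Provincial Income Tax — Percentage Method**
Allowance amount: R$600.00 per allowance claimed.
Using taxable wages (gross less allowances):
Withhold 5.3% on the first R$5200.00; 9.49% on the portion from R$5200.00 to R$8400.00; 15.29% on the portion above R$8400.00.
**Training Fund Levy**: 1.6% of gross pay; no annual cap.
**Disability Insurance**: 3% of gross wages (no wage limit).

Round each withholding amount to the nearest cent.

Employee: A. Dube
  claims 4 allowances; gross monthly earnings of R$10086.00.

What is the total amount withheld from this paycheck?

Provincial Income Tax: taxable = R$10086.00 − 4×R$600.00 = R$7686.00
  R$275.60 + 9.49% × (R$7686.00 − R$5200.00) = R$275.60 + 9.49% × R$2486.00 = R$511.52
Training Fund Levy: 1.6% × R$10086.00 = R$161.38
Disability Insurance: 3% × R$10086.00 = R$302.58
Total: R$511.52 + R$161.38 + R$302.58 = R$975.48

R$975.48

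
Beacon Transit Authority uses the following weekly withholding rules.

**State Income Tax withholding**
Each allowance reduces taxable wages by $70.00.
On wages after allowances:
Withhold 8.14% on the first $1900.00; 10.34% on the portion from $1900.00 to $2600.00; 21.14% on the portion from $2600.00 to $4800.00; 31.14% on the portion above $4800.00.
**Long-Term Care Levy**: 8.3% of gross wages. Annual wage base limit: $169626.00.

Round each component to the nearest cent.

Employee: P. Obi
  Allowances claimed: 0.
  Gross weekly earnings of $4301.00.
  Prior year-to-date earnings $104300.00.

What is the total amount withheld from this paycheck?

$943.61

State Income Tax: taxable = $4301.00
  $227.04 + 21.14% × ($4301.00 − $2600.00) = $227.04 + 21.14% × $1701.00 = $586.63
Long-Term Care Levy: 8.3% × $4301.00 = $356.98
Total: $586.63 + $356.98 = $943.61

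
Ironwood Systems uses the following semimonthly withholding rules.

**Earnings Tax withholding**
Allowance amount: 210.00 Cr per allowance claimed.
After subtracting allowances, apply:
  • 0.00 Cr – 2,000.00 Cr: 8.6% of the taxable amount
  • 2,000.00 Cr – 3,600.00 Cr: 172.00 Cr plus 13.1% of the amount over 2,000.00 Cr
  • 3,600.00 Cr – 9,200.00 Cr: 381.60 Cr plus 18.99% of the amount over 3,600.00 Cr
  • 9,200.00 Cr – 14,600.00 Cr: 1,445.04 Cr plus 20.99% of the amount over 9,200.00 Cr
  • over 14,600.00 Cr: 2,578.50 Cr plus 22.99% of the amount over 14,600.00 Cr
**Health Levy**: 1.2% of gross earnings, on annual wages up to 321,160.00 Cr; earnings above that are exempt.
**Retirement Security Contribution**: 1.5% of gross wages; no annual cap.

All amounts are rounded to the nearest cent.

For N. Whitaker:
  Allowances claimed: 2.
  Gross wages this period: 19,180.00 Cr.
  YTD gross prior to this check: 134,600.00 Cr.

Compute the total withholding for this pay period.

Earnings Tax: taxable = 19,180.00 Cr − 2×210.00 Cr = 18,760.00 Cr
  2,578.50 Cr + 22.99% × (18,760.00 Cr − 14,600.00 Cr) = 2,578.50 Cr + 22.99% × 4,160.00 Cr = 3,534.88 Cr
Health Levy: 1.2% × 19,180.00 Cr = 230.16 Cr
Retirement Security Contribution: 1.5% × 19,180.00 Cr = 287.70 Cr
Total: 3,534.88 Cr + 230.16 Cr + 287.70 Cr = 4,052.74 Cr

4,052.74 Cr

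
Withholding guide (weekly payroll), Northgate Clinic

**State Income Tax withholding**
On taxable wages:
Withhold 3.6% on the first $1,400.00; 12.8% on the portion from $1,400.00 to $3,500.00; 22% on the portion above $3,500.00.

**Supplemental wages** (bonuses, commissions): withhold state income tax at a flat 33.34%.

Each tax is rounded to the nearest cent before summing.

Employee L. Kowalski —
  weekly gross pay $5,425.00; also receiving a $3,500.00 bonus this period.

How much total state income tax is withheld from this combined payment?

$1,909.60

State Income Tax: taxable = $5,425.00
  $319.20 + 22% × ($5,425.00 − $3,500.00) = $319.20 + 22% × $1,925.00 = $742.70
Supplemental (33.34% flat on bonus): 33.34% × $3,500.00 = $1,166.90
Total state income tax: $742.70 + $1,166.90 = $1,909.60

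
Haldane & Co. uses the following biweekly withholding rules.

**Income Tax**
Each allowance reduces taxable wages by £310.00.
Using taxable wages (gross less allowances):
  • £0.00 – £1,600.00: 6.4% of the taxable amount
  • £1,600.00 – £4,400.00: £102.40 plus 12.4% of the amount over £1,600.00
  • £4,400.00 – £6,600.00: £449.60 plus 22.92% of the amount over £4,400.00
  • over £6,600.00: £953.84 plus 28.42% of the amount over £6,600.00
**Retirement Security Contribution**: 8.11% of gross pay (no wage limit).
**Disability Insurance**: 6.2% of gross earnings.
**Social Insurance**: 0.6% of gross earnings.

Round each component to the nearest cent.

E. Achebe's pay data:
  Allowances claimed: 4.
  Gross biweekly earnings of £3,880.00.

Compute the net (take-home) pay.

Income Tax: taxable = £3,880.00 − 4×£310.00 = £2,640.00
  £102.40 + 12.4% × (£2,640.00 − £1,600.00) = £102.40 + 12.4% × £1,040.00 = £231.36
Retirement Security Contribution: 8.11% × £3,880.00 = £314.67
Disability Insurance: 6.2% × £3,880.00 = £240.56
Social Insurance: 0.6% × £3,880.00 = £23.28
Total withheld: £231.36 + £314.67 + £240.56 + £23.28 = £809.87
Net pay: £3,880.00 − £809.87 = £3,070.13

£3,070.13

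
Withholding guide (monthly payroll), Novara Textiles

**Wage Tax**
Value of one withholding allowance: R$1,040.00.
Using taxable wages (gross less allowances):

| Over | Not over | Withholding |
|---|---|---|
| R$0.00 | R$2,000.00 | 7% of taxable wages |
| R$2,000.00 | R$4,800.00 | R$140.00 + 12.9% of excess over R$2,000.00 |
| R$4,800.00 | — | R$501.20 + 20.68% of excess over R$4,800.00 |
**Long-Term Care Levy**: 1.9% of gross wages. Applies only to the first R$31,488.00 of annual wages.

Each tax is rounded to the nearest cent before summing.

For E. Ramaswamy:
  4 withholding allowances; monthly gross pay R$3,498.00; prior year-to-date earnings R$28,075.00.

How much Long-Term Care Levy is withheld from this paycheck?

Long-Term Care Levy: cap R$31,488.00 − YTD R$28,075.00 = R$3,413.00 subject; 1.9% × R$3,413.00 = R$64.85

R$64.85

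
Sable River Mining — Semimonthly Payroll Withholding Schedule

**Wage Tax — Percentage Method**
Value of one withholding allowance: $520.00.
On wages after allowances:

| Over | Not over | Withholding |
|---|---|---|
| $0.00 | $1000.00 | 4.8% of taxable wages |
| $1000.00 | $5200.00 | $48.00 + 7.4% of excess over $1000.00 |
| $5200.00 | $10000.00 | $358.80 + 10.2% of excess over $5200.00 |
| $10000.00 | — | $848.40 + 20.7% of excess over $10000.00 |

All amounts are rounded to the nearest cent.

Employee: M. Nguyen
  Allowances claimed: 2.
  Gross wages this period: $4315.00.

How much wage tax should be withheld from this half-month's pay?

$216.35

Wage Tax: taxable = $4315.00 − 2×$520.00 = $3275.00
  $48.00 + 7.4% × ($3275.00 − $1000.00) = $48.00 + 7.4% × $2275.00 = $216.35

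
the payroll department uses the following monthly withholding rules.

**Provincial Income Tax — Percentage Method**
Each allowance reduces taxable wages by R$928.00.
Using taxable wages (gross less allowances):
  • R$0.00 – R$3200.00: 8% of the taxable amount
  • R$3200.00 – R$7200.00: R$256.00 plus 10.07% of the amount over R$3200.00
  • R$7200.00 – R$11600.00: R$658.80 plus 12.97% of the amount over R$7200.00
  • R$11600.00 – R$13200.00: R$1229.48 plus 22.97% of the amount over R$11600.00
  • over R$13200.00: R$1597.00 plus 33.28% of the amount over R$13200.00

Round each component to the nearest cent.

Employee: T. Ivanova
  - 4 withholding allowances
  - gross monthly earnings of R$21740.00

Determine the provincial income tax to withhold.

R$3203.76

Provincial Income Tax: taxable = R$21740.00 − 4×R$928.00 = R$18028.00
  R$1597.00 + 33.28% × (R$18028.00 − R$13200.00) = R$1597.00 + 33.28% × R$4828.00 = R$3203.76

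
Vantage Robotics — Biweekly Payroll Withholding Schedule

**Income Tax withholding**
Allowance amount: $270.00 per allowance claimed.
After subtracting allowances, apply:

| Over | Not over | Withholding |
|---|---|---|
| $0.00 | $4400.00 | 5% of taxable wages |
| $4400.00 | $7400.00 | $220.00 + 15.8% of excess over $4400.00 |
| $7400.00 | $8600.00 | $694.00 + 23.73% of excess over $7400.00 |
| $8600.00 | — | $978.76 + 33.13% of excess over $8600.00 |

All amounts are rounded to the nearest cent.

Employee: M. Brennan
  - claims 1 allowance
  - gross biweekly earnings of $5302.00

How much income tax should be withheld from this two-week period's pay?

$319.86

Income Tax: taxable = $5302.00 − 1×$270.00 = $5032.00
  $220.00 + 15.8% × ($5032.00 − $4400.00) = $220.00 + 15.8% × $632.00 = $319.86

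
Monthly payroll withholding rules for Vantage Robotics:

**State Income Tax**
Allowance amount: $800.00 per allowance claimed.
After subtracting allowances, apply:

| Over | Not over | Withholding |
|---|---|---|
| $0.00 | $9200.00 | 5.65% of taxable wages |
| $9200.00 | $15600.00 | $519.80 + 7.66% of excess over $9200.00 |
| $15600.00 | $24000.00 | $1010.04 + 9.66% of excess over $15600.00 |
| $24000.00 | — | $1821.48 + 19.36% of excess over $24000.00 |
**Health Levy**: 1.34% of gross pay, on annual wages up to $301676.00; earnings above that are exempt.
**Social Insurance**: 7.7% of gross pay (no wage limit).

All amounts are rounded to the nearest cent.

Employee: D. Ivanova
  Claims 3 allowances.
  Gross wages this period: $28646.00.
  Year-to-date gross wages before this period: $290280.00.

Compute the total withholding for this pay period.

$4614.76

State Income Tax: taxable = $28646.00 − 3×$800.00 = $26246.00
  $1821.48 + 19.36% × ($26246.00 − $24000.00) = $1821.48 + 19.36% × $2246.00 = $2256.31
Health Levy: cap $301676.00 − YTD $290280.00 = $11396.00 subject; 1.34% × $11396.00 = $152.71
Social Insurance: 7.7% × $28646.00 = $2205.74
Total: $2256.31 + $152.71 + $2205.74 = $4614.76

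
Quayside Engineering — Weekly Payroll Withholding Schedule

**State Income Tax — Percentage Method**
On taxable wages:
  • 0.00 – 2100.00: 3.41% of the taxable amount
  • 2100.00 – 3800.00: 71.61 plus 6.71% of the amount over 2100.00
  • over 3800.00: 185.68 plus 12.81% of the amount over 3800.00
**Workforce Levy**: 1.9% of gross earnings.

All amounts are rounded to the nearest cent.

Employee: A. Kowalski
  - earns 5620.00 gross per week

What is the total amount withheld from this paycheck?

State Income Tax: taxable = 5620.00
  185.68 + 12.81% × (5620.00 − 3800.00) = 185.68 + 12.81% × 1820.00 = 418.82
Workforce Levy: 1.9% × 5620.00 = 106.78
Total: 418.82 + 106.78 = 525.60

525.60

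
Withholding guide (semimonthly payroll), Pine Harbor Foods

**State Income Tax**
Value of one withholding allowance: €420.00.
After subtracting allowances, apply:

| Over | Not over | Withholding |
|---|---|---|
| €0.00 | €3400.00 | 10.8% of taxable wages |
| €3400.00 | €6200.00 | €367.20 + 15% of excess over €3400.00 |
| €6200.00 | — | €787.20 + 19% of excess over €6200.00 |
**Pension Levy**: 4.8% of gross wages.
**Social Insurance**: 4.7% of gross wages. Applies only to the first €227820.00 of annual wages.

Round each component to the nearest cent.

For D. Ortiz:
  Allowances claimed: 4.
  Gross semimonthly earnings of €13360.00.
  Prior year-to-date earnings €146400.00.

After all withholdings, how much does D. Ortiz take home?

€10262.40

State Income Tax: taxable = €13360.00 − 4×€420.00 = €11680.00
  €787.20 + 19% × (€11680.00 − €6200.00) = €787.20 + 19% × €5480.00 = €1828.40
Pension Levy: 4.8% × €13360.00 = €641.28
Social Insurance: 4.7% × €13360.00 = €627.92
Total withheld: €1828.40 + €641.28 + €627.92 = €3097.60
Net pay: €13360.00 − €3097.60 = €10262.40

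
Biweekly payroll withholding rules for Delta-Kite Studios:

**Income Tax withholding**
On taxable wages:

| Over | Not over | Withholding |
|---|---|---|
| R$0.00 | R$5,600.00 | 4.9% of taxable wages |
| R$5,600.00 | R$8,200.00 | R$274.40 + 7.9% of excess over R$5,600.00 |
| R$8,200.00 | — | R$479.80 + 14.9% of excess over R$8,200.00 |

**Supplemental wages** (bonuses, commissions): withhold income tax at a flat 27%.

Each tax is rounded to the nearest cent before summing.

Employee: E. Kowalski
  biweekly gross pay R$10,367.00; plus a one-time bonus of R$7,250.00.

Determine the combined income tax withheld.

R$2,760.18

Income Tax: taxable = R$10,367.00
  R$479.80 + 14.9% × (R$10,367.00 − R$8,200.00) = R$479.80 + 14.9% × R$2,167.00 = R$802.68
Supplemental (27% flat on bonus): 27% × R$7,250.00 = R$1,957.50
Total income tax: R$802.68 + R$1,957.50 = R$2,760.18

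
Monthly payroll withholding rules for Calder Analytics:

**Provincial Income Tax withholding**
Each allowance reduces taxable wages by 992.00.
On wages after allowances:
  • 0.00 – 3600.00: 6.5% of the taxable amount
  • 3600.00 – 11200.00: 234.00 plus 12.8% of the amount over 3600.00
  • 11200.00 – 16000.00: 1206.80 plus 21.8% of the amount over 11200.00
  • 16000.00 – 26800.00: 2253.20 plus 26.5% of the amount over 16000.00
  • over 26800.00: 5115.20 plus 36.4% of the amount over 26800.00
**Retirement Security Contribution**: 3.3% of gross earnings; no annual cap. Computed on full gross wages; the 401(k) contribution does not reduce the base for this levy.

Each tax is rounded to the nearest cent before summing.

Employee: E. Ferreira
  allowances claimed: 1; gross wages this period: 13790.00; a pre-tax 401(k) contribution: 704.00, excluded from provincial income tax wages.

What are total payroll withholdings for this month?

Provincial Income Tax: taxable = 13790.00 − 704.00 − 1×992.00 = 12094.00
  1206.80 + 21.8% × (12094.00 − 11200.00) = 1206.80 + 21.8% × 894.00 = 1401.69
Retirement Security Contribution: 3.3% × 13790.00 = 455.07
Total: 1401.69 + 455.07 = 1856.76

1856.76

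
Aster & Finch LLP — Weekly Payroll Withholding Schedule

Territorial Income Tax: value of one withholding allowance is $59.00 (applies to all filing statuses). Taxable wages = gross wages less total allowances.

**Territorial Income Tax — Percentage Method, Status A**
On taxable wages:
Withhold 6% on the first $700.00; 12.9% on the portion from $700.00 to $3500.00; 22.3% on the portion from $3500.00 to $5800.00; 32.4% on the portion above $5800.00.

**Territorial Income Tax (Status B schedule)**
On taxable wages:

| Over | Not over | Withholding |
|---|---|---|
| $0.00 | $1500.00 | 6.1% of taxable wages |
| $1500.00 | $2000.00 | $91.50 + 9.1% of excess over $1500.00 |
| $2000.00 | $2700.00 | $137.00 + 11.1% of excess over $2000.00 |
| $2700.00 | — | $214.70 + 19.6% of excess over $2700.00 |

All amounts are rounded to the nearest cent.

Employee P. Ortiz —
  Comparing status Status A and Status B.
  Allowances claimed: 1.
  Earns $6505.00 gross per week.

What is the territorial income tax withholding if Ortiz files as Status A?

$1125.40

Territorial Income Tax (Status A): taxable = $6505.00 − 1×$59.00 = $6446.00
  $916.10 + 32.4% × ($6446.00 − $5800.00) = $916.10 + 32.4% × $646.00 = $1125.40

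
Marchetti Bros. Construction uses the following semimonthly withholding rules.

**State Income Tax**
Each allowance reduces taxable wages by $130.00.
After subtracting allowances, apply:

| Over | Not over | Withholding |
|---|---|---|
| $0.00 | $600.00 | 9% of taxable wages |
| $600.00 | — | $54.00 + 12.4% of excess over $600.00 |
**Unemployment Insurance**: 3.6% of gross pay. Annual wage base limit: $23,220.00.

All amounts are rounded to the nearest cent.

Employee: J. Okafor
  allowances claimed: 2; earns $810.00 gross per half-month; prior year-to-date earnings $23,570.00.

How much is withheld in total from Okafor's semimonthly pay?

$49.50

State Income Tax: taxable = $810.00 − 2×$130.00 = $550.00
  9% × $550.00 = $49.50
Unemployment Insurance: YTD $23,570.00 ≥ cap $23,220.00 → $0.00
Total: $49.50 + $0.00 = $49.50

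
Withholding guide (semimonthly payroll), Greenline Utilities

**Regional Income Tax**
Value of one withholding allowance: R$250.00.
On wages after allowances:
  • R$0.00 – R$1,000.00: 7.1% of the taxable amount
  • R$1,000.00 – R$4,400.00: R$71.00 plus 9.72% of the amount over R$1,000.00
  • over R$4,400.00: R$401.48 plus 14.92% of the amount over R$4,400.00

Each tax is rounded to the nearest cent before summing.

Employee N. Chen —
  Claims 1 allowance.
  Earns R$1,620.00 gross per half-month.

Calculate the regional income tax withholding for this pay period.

R$106.96

Regional Income Tax: taxable = R$1,620.00 − 1×R$250.00 = R$1,370.00
  R$71.00 + 9.72% × (R$1,370.00 − R$1,000.00) = R$71.00 + 9.72% × R$370.00 = R$106.96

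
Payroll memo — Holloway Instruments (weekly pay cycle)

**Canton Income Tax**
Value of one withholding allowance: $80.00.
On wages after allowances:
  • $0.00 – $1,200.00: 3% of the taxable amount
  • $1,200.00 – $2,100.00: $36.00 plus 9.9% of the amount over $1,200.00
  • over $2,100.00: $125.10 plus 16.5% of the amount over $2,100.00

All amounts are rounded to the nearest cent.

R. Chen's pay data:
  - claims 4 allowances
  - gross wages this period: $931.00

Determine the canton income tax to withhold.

Canton Income Tax: taxable = $931.00 − 4×$80.00 = $611.00
  3% × $611.00 = $18.33

$18.33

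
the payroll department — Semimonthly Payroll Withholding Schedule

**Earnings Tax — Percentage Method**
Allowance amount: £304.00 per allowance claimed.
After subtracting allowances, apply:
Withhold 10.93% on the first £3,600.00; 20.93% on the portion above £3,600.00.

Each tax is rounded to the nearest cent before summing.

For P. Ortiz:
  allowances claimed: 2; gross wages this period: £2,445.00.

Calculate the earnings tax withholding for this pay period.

Earnings Tax: taxable = £2,445.00 − 2×£304.00 = £1,837.00
  10.93% × £1,837.00 = £200.78

£200.78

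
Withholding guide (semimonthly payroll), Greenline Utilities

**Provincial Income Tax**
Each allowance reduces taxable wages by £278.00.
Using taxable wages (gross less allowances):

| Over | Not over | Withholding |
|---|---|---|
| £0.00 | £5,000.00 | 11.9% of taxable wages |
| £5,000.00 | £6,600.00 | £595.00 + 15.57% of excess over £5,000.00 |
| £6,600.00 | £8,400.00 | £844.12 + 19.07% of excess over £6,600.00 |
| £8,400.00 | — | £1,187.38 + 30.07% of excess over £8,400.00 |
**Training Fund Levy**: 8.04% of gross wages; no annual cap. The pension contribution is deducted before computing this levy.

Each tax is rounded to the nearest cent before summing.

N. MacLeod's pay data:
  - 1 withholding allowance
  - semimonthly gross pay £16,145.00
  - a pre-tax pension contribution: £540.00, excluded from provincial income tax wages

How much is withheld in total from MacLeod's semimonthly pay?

£4,524.97

Provincial Income Tax: taxable = £16,145.00 − £540.00 − 1×£278.00 = £15,327.00
  £1,187.38 + 30.07% × (£15,327.00 − £8,400.00) = £1,187.38 + 30.07% × £6,927.00 = £3,270.33
Training Fund Levy: 8.04% × £15,605.00 = £1,254.64
Total: £3,270.33 + £1,254.64 = £4,524.97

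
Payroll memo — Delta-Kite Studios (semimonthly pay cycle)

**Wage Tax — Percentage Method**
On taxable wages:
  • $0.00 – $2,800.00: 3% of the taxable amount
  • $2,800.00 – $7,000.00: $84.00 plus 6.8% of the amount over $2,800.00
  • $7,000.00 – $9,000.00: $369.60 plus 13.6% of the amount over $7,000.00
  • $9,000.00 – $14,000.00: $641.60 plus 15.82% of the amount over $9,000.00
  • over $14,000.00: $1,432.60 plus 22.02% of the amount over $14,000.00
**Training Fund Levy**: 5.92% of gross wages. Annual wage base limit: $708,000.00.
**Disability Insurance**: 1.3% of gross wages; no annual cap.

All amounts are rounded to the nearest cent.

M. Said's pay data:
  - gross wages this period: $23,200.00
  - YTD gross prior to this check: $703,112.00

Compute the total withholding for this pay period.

$4,049.41

Wage Tax: taxable = $23,200.00
  $1,432.60 + 22.02% × ($23,200.00 − $14,000.00) = $1,432.60 + 22.02% × $9,200.00 = $3,458.44
Training Fund Levy: cap $708,000.00 − YTD $703,112.00 = $4,888.00 subject; 5.92% × $4,888.00 = $289.37
Disability Insurance: 1.3% × $23,200.00 = $301.60
Total: $3,458.44 + $289.37 + $301.60 = $4,049.41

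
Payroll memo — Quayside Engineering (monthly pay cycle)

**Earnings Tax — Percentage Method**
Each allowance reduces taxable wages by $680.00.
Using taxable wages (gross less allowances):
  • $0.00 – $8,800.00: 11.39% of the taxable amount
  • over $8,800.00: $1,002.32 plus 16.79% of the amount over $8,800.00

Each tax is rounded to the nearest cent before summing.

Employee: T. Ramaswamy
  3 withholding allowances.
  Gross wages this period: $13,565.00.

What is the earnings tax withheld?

$1,459.85

Earnings Tax: taxable = $13,565.00 − 3×$680.00 = $11,525.00
  $1,002.32 + 16.79% × ($11,525.00 − $8,800.00) = $1,002.32 + 16.79% × $2,725.00 = $1,459.85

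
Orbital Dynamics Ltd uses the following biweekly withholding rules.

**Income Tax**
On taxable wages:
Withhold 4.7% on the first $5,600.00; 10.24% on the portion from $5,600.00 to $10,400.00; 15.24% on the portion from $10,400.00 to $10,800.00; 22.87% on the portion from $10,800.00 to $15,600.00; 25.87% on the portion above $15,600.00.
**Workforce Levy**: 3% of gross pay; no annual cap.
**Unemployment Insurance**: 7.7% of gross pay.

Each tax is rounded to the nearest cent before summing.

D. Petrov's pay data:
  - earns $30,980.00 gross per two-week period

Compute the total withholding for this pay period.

$9,207.11

Income Tax: taxable = $30,980.00
  $1,913.44 + 25.87% × ($30,980.00 − $15,600.00) = $1,913.44 + 25.87% × $15,380.00 = $5,892.25
Workforce Levy: 3% × $30,980.00 = $929.40
Unemployment Insurance: 7.7% × $30,980.00 = $2,385.46
Total: $5,892.25 + $929.40 + $2,385.46 = $9,207.11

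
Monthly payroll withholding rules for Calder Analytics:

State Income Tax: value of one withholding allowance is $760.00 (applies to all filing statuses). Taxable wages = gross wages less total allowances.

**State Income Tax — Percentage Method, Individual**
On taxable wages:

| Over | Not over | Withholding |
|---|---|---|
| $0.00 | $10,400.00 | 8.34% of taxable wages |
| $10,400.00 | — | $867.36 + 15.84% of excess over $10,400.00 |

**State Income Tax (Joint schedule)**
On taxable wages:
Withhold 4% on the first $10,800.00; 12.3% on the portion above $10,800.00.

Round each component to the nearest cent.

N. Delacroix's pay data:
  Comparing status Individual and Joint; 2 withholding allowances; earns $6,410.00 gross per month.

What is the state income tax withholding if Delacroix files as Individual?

State Income Tax (Individual): taxable = $6,410.00 − 2×$760.00 = $4,890.00
  8.34% × $4,890.00 = $407.83

$407.83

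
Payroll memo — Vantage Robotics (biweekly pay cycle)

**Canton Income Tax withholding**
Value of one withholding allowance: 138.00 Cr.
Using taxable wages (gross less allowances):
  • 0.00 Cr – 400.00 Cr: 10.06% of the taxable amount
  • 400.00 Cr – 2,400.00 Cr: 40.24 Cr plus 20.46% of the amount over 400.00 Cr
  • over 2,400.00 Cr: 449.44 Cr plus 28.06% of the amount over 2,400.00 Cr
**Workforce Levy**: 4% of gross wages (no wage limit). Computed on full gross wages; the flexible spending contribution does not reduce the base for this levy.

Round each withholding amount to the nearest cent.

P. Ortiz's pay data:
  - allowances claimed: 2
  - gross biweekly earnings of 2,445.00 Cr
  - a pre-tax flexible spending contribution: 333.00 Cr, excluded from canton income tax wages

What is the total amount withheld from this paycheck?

Canton Income Tax: taxable = 2,445.00 Cr − 333.00 Cr − 2×138.00 Cr = 1,836.00 Cr
  40.24 Cr + 20.46% × (1,836.00 Cr − 400.00 Cr) = 40.24 Cr + 20.46% × 1,436.00 Cr = 334.05 Cr
Workforce Levy: 4% × 2,445.00 Cr = 97.80 Cr
Total: 334.05 Cr + 97.80 Cr = 431.85 Cr

431.85 Cr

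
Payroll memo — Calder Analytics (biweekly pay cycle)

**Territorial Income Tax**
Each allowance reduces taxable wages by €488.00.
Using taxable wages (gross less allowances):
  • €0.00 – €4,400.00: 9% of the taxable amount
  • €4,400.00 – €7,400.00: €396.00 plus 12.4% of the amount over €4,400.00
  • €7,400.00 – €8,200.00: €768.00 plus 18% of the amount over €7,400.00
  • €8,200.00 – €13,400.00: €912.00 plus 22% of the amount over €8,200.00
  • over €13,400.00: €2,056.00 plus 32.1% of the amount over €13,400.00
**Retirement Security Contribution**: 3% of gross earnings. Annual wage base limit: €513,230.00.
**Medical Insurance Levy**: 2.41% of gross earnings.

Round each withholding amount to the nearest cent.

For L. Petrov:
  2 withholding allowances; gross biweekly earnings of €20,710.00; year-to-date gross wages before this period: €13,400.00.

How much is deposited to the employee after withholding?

Territorial Income Tax: taxable = €20,710.00 − 2×€488.00 = €19,734.00
  €2,056.00 + 32.1% × (€19,734.00 − €13,400.00) = €2,056.00 + 32.1% × €6,334.00 = €4,089.21
Retirement Security Contribution: 3% × €20,710.00 = €621.30
Medical Insurance Levy: 2.41% × €20,710.00 = €499.11
Total withheld: €4,089.21 + €621.30 + €499.11 = €5,209.62
Net pay: €20,710.00 − €5,209.62 = €15,500.38

€15,500.38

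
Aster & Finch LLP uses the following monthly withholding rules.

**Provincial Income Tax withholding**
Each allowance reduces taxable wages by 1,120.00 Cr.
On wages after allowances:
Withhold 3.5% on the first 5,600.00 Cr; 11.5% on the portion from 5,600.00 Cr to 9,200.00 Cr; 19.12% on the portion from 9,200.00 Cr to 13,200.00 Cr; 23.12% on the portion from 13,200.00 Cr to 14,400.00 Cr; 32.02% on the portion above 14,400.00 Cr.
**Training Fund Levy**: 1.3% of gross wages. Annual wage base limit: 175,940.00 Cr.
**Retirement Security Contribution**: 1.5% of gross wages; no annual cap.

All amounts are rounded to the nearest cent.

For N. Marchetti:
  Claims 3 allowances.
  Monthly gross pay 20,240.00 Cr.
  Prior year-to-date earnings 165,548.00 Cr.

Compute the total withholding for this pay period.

2,885.04 Cr

Provincial Income Tax: taxable = 20,240.00 Cr − 3×1,120.00 Cr = 16,880.00 Cr
  1,652.24 Cr + 32.02% × (16,880.00 Cr − 14,400.00 Cr) = 1,652.24 Cr + 32.02% × 2,480.00 Cr = 2,446.34 Cr
Training Fund Levy: cap 175,940.00 Cr − YTD 165,548.00 Cr = 10,392.00 Cr subject; 1.3% × 10,392.00 Cr = 135.10 Cr
Retirement Security Contribution: 1.5% × 20,240.00 Cr = 303.60 Cr
Total: 2,446.34 Cr + 135.10 Cr + 303.60 Cr = 2,885.04 Cr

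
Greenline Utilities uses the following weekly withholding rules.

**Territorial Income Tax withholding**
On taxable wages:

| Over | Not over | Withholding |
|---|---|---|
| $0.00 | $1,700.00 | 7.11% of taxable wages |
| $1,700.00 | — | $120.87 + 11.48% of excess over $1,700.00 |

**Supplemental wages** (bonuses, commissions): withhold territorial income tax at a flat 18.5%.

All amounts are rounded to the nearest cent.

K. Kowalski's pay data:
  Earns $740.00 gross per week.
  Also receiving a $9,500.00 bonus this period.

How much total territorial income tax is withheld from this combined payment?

Territorial Income Tax: taxable = $740.00
  7.11% × $740.00 = $52.61
Supplemental (18.5% flat on bonus): 18.5% × $9,500.00 = $1,757.50
Total territorial income tax: $52.61 + $1,757.50 = $1,810.11

$1,810.11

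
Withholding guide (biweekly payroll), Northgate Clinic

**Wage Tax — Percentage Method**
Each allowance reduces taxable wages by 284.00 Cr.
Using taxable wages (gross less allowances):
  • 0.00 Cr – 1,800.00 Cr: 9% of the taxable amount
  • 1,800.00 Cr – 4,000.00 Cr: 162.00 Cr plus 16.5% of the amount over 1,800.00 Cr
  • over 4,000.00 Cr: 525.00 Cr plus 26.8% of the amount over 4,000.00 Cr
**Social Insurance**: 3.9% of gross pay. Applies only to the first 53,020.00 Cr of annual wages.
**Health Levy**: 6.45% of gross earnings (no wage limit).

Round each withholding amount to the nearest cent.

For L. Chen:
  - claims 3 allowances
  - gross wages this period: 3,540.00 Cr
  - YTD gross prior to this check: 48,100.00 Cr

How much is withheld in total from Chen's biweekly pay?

674.91 Cr

Wage Tax: taxable = 3,540.00 Cr − 3×284.00 Cr = 2,688.00 Cr
  162.00 Cr + 16.5% × (2,688.00 Cr − 1,800.00 Cr) = 162.00 Cr + 16.5% × 888.00 Cr = 308.52 Cr
Social Insurance: 3.9% × 3,540.00 Cr = 138.06 Cr
Health Levy: 6.45% × 3,540.00 Cr = 228.33 Cr
Total: 308.52 Cr + 138.06 Cr + 228.33 Cr = 674.91 Cr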